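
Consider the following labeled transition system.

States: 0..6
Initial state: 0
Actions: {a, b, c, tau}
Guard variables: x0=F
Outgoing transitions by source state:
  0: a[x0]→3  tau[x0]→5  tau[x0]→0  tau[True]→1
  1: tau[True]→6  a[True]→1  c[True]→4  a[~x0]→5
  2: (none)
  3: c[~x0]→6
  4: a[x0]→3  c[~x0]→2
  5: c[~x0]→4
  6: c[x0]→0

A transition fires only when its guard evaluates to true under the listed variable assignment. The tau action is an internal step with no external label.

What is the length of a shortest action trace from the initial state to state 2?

Answer: 3

Analysis:
Breadth-first toward 2:
  L0 = {0}
  L1 = {1}
  L2 = {4,5,6}
  L3 = {2}
depth(2)=3, e.g. tau·c·c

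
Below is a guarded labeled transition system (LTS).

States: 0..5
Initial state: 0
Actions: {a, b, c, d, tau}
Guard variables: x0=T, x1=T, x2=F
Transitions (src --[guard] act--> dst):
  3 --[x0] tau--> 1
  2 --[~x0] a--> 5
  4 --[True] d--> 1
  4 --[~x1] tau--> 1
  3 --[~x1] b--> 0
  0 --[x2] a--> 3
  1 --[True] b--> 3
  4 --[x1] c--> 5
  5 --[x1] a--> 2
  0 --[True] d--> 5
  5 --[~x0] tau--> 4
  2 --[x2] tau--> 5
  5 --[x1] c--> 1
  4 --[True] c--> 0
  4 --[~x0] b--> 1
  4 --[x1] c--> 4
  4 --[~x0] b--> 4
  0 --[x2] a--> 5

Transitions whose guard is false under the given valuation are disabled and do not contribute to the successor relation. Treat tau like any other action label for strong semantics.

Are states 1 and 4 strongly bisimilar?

Bisimulation quotient by refinement:
  π0 = {{0,1,2,3,4,5}}
  π1 = {{0},{1},{2},{3},{4},{5}}
6 equivalence class(es) (converged in 2)
1∈{1}, 4∈{4}

Answer: NOT BISIMILAR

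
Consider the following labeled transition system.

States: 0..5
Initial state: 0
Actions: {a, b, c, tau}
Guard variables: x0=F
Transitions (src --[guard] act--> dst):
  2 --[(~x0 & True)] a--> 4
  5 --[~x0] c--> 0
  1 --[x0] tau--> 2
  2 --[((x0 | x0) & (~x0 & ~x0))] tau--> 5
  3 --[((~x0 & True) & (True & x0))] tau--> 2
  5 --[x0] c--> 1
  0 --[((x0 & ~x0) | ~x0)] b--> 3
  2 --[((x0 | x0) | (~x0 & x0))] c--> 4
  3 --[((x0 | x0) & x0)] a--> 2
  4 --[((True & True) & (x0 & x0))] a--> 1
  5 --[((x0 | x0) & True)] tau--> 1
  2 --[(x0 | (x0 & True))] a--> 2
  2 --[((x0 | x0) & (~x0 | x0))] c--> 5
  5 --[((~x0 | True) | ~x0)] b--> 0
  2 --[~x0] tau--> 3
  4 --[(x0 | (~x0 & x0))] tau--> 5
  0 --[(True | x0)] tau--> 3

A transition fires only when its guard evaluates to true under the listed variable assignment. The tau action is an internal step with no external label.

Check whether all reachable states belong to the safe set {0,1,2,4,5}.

Answer: INVARIANT VIOLATED at state 3

Working:
Allowed set {0,1,2,4,5}
Reach set: {0,3}
  0: safe
  3: ✗ unsafe
counterexample path to 3: b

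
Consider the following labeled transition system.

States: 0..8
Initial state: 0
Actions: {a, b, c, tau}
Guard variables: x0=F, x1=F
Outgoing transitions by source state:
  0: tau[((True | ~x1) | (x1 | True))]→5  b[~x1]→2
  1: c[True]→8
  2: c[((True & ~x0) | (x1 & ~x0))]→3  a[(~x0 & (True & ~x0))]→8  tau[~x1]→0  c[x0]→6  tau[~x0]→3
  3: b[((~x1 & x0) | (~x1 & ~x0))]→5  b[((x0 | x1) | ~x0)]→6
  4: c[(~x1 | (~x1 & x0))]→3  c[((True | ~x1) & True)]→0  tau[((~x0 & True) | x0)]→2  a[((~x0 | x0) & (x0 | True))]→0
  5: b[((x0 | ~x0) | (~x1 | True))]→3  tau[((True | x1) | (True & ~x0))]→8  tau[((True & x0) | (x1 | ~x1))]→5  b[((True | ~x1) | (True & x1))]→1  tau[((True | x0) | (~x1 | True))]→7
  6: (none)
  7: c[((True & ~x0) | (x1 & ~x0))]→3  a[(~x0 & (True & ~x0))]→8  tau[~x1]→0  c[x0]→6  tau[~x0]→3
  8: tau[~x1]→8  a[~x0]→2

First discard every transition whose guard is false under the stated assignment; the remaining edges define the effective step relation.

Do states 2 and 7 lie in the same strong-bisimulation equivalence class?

Answer: BISIMILAR

Working:
Refine partition for ~:
  round 0: {{0,1,2,3,4,5,6,7,8}}
  round 1: {{0,5},{1},{2,4,7},{3},{6},{8}}
  round 2: {{0},{1},{2,7},{3},{4},{5},{6},{8}}
8 equivalence class(es) (converged in 3)
[2]={2,7}  [7]={2,7}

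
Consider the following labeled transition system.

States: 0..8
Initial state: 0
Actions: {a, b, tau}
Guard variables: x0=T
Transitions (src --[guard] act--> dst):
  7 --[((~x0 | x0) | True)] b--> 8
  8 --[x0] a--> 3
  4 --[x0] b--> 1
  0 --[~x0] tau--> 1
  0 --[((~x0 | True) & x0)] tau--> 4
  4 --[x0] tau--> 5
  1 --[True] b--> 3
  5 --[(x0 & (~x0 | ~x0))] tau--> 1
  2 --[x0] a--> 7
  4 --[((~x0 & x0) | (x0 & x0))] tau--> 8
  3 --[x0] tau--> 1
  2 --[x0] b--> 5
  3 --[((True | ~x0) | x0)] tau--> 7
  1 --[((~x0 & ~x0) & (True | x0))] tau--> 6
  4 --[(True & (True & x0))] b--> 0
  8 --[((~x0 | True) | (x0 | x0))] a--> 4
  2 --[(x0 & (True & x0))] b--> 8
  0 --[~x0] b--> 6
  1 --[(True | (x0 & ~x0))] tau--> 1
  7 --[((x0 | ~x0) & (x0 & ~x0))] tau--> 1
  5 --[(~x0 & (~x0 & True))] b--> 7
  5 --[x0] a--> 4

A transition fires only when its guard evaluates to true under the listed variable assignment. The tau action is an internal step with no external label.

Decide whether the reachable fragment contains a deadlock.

Answer: DEADLOCK-FREE

Trace:
R = {0,1,3,4,5,7,8}
  0: tau→4  [1 out]
  1: b→3  tau→1  [2 out]
  3: tau→1  tau→7  [2 out]
  4: b→0  b→1  tau→5  tau→8  [4 out]
  5: a→4  [1 out]
  7: b→8  [1 out]
  8: a→3  a→4  [2 out]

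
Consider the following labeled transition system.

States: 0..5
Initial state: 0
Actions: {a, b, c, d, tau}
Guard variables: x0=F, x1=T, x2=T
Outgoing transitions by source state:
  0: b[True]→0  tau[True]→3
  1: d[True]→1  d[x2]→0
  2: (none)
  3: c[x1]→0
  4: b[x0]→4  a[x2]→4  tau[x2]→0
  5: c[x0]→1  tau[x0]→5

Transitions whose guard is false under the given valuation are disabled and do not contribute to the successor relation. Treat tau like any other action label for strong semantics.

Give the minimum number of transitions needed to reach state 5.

Answer: UNREACHABLE

Analysis:
Breadth-first toward 5:
  L0 = {0}
  L1 = {3}
5 never appears.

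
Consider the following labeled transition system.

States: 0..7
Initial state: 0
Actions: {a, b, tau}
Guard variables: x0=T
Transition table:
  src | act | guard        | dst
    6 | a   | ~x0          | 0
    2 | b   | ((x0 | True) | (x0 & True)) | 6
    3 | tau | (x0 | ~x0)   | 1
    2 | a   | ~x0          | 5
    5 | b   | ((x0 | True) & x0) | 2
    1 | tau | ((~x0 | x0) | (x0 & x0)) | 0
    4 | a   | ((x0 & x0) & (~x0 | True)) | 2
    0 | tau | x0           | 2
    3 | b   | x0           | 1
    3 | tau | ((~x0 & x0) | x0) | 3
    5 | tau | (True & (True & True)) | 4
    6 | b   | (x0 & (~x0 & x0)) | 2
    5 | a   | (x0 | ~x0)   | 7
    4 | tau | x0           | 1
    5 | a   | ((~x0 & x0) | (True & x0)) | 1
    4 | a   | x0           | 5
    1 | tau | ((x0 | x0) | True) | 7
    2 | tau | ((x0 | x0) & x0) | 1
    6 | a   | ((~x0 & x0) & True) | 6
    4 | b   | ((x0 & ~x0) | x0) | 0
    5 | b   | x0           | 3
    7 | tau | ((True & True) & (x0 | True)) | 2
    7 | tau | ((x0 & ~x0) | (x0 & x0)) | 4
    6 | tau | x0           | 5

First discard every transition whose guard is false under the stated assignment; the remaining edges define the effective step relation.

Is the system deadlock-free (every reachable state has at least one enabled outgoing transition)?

Answer: DEADLOCK-FREE

Analysis:
Reachable = {0,1,2,3,4,5,6,7}
  0: tau→2  [1 out]
  1: tau→0  tau→7  [2 out]
  2: b→6  tau→1  [2 out]
  3: b→1  tau→1  tau→3  [3 out]
  4: a→2  a→5  b→0  tau→1  [4 out]
  5: a→1  a→7  b→2  b→3  tau→4  [5 out]
  6: tau→5  [1 out]
  7: tau→2  tau→4  [2 out]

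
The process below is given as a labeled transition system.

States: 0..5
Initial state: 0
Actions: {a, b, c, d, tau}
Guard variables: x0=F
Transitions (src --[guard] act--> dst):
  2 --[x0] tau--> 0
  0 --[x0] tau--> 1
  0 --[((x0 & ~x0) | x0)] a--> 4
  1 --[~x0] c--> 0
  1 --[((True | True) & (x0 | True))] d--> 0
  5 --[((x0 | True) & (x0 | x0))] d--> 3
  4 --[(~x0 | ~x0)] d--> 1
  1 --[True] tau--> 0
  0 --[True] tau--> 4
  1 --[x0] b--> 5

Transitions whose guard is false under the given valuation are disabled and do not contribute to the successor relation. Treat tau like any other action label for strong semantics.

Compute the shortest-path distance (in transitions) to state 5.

Answer: UNREACHABLE

Trace:
Breadth-first toward 5:
  depth 0: {0}
  depth 1: {4}
  depth 2: {1}
5 never appears.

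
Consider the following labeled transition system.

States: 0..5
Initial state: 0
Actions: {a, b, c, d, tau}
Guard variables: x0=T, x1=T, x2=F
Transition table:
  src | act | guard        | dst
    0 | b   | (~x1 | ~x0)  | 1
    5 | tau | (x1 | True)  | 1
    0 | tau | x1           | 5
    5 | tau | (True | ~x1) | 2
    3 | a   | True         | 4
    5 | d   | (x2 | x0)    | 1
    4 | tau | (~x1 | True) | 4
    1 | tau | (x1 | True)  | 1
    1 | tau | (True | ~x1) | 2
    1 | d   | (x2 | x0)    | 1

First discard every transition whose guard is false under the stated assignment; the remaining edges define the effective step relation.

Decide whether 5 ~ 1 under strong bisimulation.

Bisimulation quotient by refinement:
  round 0: {{0,1,2,3,4,5}}
  round 1: {{0,4},{1,5},{2},{3}}
  round 2: {{0},{1,5},{2},{3},{4}}
5 equivalence class(es) (converged in 3)
5∈{1,5}, 1∈{1,5}

Answer: BISIMILAR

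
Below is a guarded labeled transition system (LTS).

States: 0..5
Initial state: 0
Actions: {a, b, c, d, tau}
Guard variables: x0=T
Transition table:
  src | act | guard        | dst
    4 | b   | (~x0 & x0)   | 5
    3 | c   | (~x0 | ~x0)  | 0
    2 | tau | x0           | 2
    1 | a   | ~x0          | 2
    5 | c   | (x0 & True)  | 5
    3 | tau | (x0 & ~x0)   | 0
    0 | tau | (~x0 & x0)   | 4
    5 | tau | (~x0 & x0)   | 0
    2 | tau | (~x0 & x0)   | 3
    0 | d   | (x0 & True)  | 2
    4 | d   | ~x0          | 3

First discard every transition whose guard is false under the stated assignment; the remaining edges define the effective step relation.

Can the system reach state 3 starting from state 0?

Guard filter leaves 3 enabled edge(s).
L0 = {0}
L1 = {2}  total {0,2}
Reach set: {0,2}

Answer: UNREACHABLE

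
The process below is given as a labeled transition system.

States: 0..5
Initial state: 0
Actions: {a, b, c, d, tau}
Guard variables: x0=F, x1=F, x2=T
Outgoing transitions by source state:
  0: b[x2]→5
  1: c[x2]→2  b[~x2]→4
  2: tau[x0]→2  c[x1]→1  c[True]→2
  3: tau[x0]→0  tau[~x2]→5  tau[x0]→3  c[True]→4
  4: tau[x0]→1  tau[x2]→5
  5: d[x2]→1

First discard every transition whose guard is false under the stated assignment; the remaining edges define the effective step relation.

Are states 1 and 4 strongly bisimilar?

Answer: NOT BISIMILAR

Working:
Refine partition for ~:
  π0 = {{0,1,2,3,4,5}}
  π1 = {{0},{1,2,3},{4},{5}}
  π2 = {{0},{1,2},{3},{4},{5}}
Fixed point at round 3; 5 class(es).
[1]={1,2}  [4]={4}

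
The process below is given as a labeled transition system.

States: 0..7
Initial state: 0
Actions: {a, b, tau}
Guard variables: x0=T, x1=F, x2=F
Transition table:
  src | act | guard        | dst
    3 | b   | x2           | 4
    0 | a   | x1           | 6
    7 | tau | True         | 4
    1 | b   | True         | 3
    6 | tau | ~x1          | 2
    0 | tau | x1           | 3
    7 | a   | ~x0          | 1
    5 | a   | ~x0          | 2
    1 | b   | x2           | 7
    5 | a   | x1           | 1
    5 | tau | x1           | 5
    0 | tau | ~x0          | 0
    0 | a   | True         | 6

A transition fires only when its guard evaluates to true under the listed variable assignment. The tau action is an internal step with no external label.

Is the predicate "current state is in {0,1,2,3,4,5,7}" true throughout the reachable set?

Answer: INVARIANT VIOLATED at state 6

Trace:
Inv-set: {0,1,2,3,4,5,7}
Reach set: {0,2,6}
  0: safe
  2: safe
  6: outside
counterexample path to 6: a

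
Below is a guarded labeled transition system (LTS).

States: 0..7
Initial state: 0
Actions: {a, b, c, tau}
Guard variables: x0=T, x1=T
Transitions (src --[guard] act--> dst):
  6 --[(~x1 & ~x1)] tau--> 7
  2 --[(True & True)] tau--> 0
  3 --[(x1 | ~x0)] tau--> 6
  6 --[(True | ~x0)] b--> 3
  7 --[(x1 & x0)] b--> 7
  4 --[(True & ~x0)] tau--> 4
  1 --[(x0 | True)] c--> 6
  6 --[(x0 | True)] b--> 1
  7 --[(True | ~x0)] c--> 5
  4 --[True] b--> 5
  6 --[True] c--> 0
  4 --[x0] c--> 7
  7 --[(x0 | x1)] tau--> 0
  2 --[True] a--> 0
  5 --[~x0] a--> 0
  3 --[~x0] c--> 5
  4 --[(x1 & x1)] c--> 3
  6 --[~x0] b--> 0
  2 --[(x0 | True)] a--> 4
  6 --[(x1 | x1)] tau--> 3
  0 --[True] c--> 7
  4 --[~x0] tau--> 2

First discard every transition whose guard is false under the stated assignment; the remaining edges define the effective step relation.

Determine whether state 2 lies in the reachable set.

Answer: UNREACHABLE

Trace:
16 transition(s) survive guard evaluation.
Layer 0: {0}
Layer 1: {7}  cumulative {0,7}
Layer 2: {5}  cumulative {0,5,7}
Reachable = {0,5,7}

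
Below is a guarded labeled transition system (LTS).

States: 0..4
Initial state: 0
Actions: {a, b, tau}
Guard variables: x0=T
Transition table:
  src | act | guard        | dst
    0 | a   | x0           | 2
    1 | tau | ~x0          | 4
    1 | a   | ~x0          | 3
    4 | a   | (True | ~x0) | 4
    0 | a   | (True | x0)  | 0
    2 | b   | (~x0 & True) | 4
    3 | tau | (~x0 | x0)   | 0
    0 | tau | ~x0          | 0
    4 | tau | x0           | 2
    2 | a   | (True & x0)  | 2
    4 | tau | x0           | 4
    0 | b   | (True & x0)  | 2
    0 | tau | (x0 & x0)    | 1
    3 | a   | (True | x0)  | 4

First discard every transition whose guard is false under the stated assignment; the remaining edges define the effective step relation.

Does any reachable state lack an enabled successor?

Answer: DEADLOCK at state 1

Working:
Reach set: {0,1,2}
  0: a→0  a→2  b→2  tau→1  [deg 4]
  1: ∅  [no exit]
  2: a→2  [deg 1]
trace reaching 1: tau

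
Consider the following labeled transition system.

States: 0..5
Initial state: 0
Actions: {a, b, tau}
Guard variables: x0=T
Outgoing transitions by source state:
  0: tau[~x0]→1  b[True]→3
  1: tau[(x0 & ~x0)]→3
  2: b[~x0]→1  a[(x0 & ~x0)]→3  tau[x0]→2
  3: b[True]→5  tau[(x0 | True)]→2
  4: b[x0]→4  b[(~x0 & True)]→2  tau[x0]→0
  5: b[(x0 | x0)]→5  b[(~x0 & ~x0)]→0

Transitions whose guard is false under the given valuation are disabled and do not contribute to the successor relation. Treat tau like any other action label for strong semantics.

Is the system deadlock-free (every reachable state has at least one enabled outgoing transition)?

Reachable = {0,2,3,5}
  0: b→3  [1 exit(s)]
  2: tau→2  [1 exit(s)]
  3: b→5  tau→2  [2 exit(s)]
  5: b→5  [1 exit(s)]

Answer: DEADLOCK-FREE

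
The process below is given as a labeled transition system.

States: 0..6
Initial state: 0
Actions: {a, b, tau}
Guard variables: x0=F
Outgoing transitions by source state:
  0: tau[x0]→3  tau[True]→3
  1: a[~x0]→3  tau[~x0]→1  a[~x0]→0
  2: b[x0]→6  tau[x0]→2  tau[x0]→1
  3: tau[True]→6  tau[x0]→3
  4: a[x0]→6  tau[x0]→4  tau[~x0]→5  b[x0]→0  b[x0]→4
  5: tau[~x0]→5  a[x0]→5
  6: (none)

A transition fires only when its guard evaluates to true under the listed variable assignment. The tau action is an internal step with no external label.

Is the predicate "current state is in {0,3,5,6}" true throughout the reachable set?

Safe = {0,3,5,6}
Reachable = {0,3,6}
  0: ✓
  3: ✓
  6: ✓

Answer: INVARIANT HOLDS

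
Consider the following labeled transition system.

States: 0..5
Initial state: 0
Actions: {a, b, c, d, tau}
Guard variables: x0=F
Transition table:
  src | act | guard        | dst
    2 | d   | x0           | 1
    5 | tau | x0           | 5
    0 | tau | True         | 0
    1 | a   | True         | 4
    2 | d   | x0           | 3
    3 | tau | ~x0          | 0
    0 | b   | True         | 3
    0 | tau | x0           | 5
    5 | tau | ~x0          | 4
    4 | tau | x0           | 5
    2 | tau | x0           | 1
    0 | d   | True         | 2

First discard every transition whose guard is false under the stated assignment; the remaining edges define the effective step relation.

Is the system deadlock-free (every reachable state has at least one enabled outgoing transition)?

Answer: DEADLOCK at state 2

Working:
R = {0,2,3}
  0: b→3  d→2  tau→0  [3 out]
  2: ∅  [no exit]
  3: tau→0  [1 out]
witness 2: d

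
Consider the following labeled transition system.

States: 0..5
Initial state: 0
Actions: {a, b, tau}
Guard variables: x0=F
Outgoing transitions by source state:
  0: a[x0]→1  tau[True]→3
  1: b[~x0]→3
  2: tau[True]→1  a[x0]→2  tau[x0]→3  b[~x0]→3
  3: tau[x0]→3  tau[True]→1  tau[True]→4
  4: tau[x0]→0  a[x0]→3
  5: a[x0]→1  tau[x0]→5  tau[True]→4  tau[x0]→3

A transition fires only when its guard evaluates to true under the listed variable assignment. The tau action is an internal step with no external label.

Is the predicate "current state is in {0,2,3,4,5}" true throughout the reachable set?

Inv-set: {0,2,3,4,5}
Reachable = {0,1,3,4}
  0: ✓
  1: ✗ unsafe
  3: ✓
  4: ✓
witness against invariant: tau·tau → 1

Answer: INVARIANT VIOLATED at state 1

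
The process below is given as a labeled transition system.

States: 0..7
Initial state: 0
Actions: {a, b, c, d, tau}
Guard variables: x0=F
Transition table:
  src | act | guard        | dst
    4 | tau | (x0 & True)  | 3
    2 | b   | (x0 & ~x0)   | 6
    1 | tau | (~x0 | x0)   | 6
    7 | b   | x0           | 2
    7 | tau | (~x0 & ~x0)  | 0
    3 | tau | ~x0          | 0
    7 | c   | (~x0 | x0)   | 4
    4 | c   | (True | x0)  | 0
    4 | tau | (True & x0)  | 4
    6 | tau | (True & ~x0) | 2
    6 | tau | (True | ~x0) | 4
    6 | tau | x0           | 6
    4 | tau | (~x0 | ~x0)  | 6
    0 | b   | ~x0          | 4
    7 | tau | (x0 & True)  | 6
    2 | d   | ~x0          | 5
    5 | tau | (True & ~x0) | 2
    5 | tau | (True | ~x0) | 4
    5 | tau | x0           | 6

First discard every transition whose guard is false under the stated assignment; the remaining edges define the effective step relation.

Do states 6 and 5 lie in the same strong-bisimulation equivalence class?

Answer: BISIMILAR

Analysis:
Refine partition for ~:
  round 0: {{0,1,2,3,4,5,6,7}}
  round 1: {{0},{1,3,5,6},{2},{4,7}}
  round 2: {{0},{1},{2},{3},{4},{5,6},{7}}
7 equivalence class(es) (converged in 3)
6∈{5,6}, 5∈{5,6}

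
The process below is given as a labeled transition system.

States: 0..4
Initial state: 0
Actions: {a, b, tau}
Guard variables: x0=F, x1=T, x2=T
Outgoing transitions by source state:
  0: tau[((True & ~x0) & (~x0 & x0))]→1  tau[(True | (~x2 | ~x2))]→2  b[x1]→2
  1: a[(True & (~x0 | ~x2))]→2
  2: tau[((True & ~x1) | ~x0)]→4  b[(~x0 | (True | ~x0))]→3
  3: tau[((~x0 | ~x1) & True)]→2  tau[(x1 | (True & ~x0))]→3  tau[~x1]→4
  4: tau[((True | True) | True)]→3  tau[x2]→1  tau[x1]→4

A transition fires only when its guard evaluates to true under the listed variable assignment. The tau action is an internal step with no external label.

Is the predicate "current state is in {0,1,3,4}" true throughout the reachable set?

Inv-set: {0,1,3,4}
Reachable = {0,1,2,3,4}
  0: ok
  1: ok
  2: VIOLATES
  3: ok
  4: ok
witness against invariant: tau → 2

Answer: INVARIANT VIOLATED at state 2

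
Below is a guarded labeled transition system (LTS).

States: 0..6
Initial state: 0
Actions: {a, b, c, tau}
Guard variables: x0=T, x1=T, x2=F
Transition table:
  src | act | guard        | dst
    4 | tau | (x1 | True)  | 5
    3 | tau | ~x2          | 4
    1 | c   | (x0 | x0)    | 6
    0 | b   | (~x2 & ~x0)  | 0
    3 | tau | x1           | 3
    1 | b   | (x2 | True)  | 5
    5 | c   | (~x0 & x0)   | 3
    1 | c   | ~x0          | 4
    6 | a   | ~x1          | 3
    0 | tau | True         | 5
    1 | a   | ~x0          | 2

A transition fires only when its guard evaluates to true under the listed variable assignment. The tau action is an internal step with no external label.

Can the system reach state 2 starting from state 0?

After dropping false guards: 6 live edges.
depth 0: {0}
depth 1: {5}  cumulative {0,5}
Reach set: {0,5}

Answer: UNREACHABLE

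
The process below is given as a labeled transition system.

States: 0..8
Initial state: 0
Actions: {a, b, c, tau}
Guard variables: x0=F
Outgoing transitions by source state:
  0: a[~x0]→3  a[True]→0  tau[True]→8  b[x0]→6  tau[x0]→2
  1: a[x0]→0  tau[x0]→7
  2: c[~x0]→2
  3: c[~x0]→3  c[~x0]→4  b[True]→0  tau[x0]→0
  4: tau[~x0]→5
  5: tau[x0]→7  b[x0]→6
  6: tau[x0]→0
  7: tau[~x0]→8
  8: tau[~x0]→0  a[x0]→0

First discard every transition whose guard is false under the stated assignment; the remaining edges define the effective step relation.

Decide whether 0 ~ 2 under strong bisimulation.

Refine partition for ~:
  P[0] = {{0,1,2,3,4,5,6,7,8}}
  P[1] = {{0},{1,5,6},{2},{3},{4,7,8}}
  P[2] = {{0},{1,5,6},{2},{3},{4},{7},{8}}
Fixed point at round 3; 7 class(es).
[0]={0}  [2]={2}

Answer: NOT BISIMILAR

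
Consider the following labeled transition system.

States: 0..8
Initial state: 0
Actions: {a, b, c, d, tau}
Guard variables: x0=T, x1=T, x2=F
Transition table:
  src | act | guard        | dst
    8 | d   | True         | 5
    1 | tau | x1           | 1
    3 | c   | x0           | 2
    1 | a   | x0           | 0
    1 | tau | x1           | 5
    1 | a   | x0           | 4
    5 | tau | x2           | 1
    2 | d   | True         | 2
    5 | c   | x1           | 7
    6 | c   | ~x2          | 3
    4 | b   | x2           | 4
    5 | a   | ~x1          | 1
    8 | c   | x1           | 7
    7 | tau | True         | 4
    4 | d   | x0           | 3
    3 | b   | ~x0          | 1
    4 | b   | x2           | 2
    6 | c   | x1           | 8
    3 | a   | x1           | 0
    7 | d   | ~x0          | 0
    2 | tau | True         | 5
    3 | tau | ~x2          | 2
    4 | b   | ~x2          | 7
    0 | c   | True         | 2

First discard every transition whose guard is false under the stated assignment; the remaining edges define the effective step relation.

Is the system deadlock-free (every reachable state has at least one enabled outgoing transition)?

Answer: DEADLOCK-FREE

Trace:
R = {0,2,3,4,5,7}
  0: c→2  [deg 1]
  2: d→2  tau→5  [deg 2]
  3: a→0  c→2  tau→2  [deg 3]
  4: b→7  d→3  [deg 2]
  5: c→7  [deg 1]
  7: tau→4  [deg 1]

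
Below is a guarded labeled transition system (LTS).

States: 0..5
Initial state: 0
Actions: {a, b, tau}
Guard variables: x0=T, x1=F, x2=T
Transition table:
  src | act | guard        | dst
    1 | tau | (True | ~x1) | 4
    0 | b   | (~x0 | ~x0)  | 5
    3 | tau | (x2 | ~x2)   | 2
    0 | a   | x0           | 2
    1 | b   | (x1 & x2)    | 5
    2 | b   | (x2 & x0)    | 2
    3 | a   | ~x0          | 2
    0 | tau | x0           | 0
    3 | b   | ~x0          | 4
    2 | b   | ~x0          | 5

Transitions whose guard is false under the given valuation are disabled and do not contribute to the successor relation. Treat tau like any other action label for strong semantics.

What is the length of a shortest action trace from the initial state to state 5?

Breadth-first toward 5:
  Layer 0: {0}
  Layer 1: {2}
5 never appears.

Answer: UNREACHABLE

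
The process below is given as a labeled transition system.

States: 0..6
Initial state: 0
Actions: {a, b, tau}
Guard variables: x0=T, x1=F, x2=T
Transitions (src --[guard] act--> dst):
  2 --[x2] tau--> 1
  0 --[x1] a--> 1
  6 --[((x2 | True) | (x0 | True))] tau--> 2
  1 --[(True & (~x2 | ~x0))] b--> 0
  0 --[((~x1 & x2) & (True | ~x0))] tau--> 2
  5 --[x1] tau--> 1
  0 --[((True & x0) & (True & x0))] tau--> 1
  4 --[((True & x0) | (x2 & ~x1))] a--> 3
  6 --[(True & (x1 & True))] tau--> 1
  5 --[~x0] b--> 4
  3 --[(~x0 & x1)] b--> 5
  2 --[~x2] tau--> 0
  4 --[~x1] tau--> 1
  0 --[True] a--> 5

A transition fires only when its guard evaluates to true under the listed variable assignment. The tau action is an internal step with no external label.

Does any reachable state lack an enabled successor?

Reachable = {0,1,2,5}
  0: a→5  tau→1  tau→2  [3 out]
  1: ∅  [deadlock]
  2: tau→1  [1 out]
  5: ∅  [deadlock]
trace reaching 1: tau

Answer: DEADLOCK at state 1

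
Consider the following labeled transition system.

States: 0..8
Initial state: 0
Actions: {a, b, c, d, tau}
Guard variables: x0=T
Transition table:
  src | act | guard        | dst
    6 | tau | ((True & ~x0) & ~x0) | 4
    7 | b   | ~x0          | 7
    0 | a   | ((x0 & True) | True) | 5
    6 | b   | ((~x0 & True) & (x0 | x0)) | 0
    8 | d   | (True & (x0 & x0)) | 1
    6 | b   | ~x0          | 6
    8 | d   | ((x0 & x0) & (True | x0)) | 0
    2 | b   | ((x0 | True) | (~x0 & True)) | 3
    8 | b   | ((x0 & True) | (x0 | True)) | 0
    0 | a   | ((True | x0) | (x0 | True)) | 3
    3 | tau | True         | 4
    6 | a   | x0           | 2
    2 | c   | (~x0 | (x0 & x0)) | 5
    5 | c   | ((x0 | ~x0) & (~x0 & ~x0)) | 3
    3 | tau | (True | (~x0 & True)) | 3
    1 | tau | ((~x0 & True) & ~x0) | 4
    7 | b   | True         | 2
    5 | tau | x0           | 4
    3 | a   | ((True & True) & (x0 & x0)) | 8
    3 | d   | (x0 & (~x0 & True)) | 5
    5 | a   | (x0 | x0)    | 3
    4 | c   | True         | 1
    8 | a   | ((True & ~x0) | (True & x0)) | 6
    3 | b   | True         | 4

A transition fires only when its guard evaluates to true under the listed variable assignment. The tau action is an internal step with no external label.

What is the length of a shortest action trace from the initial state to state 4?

Answer: 2

Analysis:
Breadth-first toward 4:
  L0 = {0}
  L1 = {3,5}
  L2 = {4,8}
first hit 4 at d=2 via a·b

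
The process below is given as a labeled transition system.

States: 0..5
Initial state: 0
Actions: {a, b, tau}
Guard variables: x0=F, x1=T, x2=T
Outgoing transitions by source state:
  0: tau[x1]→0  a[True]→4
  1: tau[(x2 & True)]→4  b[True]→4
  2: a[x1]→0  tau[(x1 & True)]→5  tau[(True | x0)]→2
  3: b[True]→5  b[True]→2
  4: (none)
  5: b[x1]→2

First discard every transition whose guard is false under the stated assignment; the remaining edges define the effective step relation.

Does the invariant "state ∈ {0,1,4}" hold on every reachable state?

Allowed set {0,1,4}
R = {0,4}
  0: safe
  4: safe

Answer: INVARIANT HOLDS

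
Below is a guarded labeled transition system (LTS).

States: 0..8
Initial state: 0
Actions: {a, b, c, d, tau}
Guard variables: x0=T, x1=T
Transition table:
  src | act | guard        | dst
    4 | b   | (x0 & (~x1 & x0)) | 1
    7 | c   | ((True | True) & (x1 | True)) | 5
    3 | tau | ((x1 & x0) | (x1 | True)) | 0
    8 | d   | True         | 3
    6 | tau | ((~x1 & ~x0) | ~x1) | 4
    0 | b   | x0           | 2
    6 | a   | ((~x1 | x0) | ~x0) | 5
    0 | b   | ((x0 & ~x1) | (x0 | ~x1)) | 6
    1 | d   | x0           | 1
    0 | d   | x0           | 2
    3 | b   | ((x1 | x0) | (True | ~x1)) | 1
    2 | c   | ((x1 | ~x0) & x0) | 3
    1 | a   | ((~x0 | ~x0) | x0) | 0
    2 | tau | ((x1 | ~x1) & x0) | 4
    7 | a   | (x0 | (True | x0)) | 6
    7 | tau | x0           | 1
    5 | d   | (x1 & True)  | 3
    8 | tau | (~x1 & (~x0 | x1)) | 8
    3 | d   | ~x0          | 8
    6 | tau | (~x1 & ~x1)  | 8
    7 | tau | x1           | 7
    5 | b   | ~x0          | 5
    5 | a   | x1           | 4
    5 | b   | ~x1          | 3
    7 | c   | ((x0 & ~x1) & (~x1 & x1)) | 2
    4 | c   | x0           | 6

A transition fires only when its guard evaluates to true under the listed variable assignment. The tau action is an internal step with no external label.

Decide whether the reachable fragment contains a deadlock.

Answer: DEADLOCK-FREE

Trace:
Reachable = {0,1,2,3,4,5,6}
  0: b→2  b→6  d→2  [3 exit(s)]
  1: a→0  d→1  [2 exit(s)]
  2: c→3  tau→4  [2 exit(s)]
  3: b→1  tau→0  [2 exit(s)]
  4: c→6  [1 exit(s)]
  5: a→4  d→3  [2 exit(s)]
  6: a→5  [1 exit(s)]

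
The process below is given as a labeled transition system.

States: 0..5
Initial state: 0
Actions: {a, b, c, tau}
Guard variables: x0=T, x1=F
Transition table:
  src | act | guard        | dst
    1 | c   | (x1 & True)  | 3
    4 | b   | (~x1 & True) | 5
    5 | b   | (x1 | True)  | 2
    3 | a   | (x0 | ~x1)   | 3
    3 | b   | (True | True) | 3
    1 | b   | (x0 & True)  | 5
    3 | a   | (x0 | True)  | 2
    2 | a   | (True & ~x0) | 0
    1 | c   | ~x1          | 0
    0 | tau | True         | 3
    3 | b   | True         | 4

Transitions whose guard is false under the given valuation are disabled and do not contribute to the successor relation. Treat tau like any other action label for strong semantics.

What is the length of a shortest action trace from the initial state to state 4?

Answer: 2

Trace:
BFS to 4:
  depth 0: {0}
  depth 1: {3}
  depth 2: {2,4}
depth(4)=2, e.g. tau·b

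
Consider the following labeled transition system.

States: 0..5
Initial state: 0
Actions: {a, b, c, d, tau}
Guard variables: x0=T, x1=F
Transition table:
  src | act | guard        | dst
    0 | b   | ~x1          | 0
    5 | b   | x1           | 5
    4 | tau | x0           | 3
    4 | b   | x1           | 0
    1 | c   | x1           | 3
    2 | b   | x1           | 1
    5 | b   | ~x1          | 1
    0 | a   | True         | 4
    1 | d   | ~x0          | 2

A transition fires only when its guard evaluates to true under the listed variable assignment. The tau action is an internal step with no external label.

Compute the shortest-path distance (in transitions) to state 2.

Answer: UNREACHABLE

Analysis:
Layered search for 2:
  depth 0: {0}
  depth 1: {4}
  depth 2: {3}
2 never appears.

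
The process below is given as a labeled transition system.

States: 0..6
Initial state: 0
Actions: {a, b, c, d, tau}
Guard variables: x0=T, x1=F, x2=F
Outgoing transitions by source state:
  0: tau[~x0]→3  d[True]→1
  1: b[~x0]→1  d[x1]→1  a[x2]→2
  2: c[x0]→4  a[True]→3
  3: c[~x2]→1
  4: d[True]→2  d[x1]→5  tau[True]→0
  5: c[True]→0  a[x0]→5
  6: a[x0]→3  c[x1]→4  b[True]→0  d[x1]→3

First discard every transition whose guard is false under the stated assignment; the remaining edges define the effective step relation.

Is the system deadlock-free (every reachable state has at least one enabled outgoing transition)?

Reachable = {0,1}
  0: d→1  [1 out]
  1: ∅  [deadlock]
Path to 1: d

Answer: DEADLOCK at state 1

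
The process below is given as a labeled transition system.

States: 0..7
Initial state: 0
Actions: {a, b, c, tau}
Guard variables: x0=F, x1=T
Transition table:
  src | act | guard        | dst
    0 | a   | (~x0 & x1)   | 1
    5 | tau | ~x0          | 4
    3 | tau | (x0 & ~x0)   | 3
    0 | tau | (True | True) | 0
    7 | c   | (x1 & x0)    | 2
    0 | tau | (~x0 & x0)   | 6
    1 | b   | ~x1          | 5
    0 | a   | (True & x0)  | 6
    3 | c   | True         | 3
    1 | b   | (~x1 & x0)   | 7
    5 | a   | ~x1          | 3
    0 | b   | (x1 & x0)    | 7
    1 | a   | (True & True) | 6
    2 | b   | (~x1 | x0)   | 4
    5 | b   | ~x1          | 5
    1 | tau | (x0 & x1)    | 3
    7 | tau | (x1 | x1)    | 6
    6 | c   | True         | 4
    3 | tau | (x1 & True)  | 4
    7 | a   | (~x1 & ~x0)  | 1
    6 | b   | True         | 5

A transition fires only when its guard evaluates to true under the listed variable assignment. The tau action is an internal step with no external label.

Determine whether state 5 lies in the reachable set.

Answer: REACHABLE

Trace:
After dropping false guards: 9 live edges.
Layer 0: {0}
Layer 1: {1}  now seen {0,1}
Layer 2: {6}  now seen {0,1,6}
Layer 3: {4,5}  now seen {0,1,4,5,6}
Reach set: {0,1,4,5,6}
Path to 5: a·a·b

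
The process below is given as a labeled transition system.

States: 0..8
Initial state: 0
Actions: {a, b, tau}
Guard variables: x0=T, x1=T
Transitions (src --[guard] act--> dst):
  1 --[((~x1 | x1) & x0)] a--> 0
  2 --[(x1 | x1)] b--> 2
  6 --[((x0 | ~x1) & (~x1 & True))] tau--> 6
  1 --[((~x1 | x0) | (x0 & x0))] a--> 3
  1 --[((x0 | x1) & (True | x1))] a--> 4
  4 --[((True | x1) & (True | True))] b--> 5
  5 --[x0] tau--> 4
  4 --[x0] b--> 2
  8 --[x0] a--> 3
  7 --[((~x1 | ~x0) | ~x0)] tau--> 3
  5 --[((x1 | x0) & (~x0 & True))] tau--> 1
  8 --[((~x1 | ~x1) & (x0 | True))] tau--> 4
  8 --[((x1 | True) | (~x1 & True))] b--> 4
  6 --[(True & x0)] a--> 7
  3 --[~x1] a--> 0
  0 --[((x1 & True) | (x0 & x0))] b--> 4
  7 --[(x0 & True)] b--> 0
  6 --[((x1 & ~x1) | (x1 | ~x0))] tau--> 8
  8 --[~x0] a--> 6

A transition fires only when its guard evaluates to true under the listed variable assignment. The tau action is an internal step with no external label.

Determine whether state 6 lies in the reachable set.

13 transition(s) survive guard evaluation.
depth 0: {0}
depth 1: {4}  now seen {0,4}
depth 2: {2,5}  now seen {0,2,4,5}
R = {0,2,4,5}

Answer: UNREACHABLE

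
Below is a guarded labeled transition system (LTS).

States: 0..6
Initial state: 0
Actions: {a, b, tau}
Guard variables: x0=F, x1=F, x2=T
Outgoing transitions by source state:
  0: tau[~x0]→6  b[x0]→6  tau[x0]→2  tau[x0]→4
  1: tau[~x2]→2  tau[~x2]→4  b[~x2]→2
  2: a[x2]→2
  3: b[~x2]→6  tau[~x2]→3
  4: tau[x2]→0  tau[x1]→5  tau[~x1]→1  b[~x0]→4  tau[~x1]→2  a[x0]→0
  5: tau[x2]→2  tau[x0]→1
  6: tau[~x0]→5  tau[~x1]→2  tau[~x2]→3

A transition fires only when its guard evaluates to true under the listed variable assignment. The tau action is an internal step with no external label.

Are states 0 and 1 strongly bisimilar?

Answer: NOT BISIMILAR

Analysis:
Bisimulation quotient by refinement:
  P[0] = {{0,1,2,3,4,5,6}}
  P[1] = {{0,5,6},{1,3},{2},{4}}
  P[2] = {{0},{1,3},{2},{4},{5},{6}}
6 equivalence class(es) (converged in 3)
[0]={0}  [1]={1,3}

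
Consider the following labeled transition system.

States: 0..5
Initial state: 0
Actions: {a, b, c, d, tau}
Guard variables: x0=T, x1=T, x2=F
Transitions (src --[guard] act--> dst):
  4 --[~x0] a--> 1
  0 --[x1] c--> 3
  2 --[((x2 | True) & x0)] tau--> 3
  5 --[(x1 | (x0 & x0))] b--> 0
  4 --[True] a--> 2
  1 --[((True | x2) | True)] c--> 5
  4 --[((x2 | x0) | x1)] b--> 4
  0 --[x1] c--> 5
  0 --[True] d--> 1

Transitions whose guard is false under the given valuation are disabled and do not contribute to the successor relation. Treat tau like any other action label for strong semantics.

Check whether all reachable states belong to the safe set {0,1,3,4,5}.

Safe = {0,1,3,4,5}
R = {0,1,3,5}
  0: ok
  1: ok
  3: ok
  5: ok

Answer: INVARIANT HOLDS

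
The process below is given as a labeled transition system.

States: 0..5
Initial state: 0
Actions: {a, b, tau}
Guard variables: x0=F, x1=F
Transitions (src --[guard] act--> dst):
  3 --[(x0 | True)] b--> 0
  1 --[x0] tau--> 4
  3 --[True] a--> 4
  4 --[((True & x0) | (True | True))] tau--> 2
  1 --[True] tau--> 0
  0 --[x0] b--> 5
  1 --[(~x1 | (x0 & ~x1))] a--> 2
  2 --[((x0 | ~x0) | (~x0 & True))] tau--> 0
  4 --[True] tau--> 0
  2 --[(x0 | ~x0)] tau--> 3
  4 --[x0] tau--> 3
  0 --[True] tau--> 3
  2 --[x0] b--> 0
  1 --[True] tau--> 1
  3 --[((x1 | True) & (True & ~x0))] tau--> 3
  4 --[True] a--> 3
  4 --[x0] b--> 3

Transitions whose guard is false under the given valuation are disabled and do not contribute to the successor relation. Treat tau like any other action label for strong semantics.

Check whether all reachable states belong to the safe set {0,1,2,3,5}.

Safe = {0,1,2,3,5}
Reachable = {0,2,3,4}
  0: ok
  2: ok
  3: ok
  4: outside
reach 4 via tau·a — violates

Answer: INVARIANT VIOLATED at state 4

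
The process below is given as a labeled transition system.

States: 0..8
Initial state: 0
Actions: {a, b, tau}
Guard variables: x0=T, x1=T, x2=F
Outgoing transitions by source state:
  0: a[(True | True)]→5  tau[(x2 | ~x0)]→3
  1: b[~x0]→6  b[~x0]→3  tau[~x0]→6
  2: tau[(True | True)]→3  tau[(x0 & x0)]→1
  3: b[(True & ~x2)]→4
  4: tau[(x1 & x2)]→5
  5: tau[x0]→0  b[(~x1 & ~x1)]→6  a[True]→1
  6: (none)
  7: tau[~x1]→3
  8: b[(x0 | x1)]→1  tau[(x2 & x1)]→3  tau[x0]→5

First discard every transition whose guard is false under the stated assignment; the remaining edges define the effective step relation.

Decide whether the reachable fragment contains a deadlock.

Answer: DEADLOCK at state 1

Working:
R = {0,1,5}
  0: a→5  [deg 1]
  1: ∅  [no exit]
  5: a→1  tau→0  [deg 2]
trace reaching 1: a·a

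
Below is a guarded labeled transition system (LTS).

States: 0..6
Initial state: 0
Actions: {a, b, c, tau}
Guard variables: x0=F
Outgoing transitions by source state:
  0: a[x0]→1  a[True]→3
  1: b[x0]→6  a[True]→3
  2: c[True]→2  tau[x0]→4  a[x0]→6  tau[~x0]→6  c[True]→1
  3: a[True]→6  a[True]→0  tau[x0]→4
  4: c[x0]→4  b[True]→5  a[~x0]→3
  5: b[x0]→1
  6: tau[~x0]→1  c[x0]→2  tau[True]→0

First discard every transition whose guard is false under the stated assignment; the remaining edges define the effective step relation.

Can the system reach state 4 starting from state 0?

Answer: UNREACHABLE

Working:
After dropping false guards: 11 live edges.
L0 = {0}
L1 = {3}  now seen {0,3}
L2 = {6}  now seen {0,3,6}
L3 = {1}  now seen {0,1,3,6}
Reachable = {0,1,3,6}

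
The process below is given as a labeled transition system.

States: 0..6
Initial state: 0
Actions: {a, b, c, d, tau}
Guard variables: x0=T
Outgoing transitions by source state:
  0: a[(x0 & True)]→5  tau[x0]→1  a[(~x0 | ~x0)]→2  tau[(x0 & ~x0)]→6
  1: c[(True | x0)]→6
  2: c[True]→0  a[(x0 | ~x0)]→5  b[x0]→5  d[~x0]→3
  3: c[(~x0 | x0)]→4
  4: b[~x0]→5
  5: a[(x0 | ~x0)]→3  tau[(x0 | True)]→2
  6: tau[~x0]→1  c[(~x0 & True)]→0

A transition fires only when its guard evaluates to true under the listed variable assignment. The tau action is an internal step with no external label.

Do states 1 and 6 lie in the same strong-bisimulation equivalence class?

Answer: NOT BISIMILAR

Analysis:
Compute ~ classes (split until stable):
  round 0: {{0,1,2,3,4,5,6}}
  round 1: {{0,5},{1,3},{2},{4,6}}
  round 2: {{0},{1,3},{2},{4,6},{5}}
stable after 3 split(s): 5 block(s)
1∈{1,3}, 6∈{4,6}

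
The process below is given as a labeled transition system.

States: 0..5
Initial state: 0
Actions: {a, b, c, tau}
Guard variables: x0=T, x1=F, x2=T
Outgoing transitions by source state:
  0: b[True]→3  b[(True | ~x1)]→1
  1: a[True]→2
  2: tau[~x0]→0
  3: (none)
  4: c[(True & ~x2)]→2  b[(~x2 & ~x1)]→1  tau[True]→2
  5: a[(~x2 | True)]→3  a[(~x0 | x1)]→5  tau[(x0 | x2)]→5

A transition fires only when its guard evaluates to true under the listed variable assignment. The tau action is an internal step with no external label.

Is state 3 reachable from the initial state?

Answer: REACHABLE

Trace:
After dropping false guards: 6 live edges.
depth 0: {0}
depth 1: {1,3}  now seen {0,1,3}
depth 2: {2}  now seen {0,1,2,3}
R = {0,1,2,3}
witness 3: b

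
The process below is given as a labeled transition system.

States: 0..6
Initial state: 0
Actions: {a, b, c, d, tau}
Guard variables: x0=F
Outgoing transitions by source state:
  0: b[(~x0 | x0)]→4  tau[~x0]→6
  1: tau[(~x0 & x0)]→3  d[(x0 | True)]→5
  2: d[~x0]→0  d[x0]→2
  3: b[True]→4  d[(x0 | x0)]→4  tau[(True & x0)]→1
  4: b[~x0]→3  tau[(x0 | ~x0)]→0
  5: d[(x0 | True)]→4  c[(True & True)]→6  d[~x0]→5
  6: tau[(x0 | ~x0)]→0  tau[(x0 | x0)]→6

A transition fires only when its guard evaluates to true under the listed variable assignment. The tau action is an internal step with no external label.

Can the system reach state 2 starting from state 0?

After dropping false guards: 11 live edges.
L0 = {0}
L1 = {4,6}  now seen {0,4,6}
L2 = {3}  now seen {0,3,4,6}
R = {0,3,4,6}

Answer: UNREACHABLE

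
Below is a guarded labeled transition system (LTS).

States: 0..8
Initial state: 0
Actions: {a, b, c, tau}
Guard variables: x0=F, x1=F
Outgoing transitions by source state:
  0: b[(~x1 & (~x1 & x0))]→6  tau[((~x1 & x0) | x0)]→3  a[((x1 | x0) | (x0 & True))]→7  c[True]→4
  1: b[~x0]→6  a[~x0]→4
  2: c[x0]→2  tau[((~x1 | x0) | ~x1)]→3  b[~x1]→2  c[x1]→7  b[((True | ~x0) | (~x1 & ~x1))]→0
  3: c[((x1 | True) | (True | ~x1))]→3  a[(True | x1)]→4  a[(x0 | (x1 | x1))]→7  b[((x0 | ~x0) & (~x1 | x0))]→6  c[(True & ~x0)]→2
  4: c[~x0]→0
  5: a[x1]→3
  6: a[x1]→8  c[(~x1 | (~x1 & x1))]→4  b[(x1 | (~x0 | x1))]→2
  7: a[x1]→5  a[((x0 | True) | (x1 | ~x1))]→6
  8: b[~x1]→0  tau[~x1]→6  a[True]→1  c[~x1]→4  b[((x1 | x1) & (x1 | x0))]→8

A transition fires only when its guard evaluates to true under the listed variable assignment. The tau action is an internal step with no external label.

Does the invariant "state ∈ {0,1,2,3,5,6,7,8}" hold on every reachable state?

Answer: INVARIANT VIOLATED at state 4

Working:
Allowed set {0,1,2,3,5,6,7,8}
Reach set: {0,4}
  0: ✓
  4: ✗ unsafe
reach 4 via c — violates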